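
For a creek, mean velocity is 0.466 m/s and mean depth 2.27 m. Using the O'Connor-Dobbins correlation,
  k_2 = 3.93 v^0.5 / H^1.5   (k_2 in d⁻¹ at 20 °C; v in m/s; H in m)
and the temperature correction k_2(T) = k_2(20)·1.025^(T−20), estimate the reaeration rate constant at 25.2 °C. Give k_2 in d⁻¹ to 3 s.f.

k_2 ≈ 0.892 d⁻¹

k_2(20) = 3.93 × 0.466^0.5 / 2.27^1.5 = 3.93 × 0.6826 / 3.420 = 0.7844 d⁻¹.
k_2(25.2) = 0.7844 × 1.025^(25.2−20) = 0.7844 × 1.137 = 0.8919 d⁻¹.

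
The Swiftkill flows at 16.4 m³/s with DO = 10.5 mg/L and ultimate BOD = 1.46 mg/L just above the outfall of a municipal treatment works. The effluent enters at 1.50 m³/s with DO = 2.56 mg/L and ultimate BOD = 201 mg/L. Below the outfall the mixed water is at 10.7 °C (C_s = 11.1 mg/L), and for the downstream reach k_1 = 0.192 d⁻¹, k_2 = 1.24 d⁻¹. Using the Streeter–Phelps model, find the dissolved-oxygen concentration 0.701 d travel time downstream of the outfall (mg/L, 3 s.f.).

DO ≈ 9.05 mg/L

Mixed DO = (16.4×10.5 + 1.50×2.56)/(16.4+1.50) = 176.0/17.90 = 9.835 mg/L.
Mixed L₀ = (16.4×1.46 + 1.50×201)/(17.90) = 325.4/17.90 = 18.18 mg/L.
Initial deficit D₀ = C_s − DO₀ = 11.1 − 9.835 = 1.265 mg/L.
D(0.701) = [0.192×18.18/(1.24−0.192)](e^(−0.192×0.701) − e^(−1.24×0.701)) + 1.265 e^(−1.24×0.701)
= 3.331 × (0.8741 − 0.4193) + 1.265 × 0.4193 = 2.045 mg/L.
DO = 11.1 − 2.045 = 9.055 mg/L.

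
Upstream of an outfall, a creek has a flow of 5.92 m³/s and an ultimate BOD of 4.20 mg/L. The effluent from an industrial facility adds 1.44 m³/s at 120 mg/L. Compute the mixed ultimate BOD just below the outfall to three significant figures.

Flow-weighted mixing: C = (Q_r C_r + Q_w C_w)/(Q_r + Q_w)
= (5.92×4.20 + 1.44×120)/(5.92 + 1.44) = 197.7/7.360 = 26.86 mg/L.

26.9 mg/L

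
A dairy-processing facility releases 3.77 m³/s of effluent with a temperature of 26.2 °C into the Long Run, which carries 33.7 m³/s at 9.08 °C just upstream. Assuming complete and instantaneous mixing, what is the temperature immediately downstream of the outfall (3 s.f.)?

10.8 °C

Flow-weighted mixing: C = (Q_r C_r + Q_w C_w)/(Q_r + Q_w)
= (33.7×9.08 + 3.77×26.2)/(33.7 + 3.77) = 404.8/37.47 = 10.80 °C.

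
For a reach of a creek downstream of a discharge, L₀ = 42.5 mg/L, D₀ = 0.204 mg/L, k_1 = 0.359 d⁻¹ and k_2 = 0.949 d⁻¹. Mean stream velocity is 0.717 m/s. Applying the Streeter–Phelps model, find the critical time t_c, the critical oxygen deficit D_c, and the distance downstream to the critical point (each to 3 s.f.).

With k_2/k_1 = 2.643 and 1 − D₀(k_2−k_1)/(k_1 L₀) = 0.9921,
t_c = ln(2.643 × 0.9921) / (0.949 − 0.359) = ln(2.623) / 0.5900 = 0.9642/0.5900 = 1.634 d.
L(t_c) = L₀ e^(−k_1 t_c) = 42.5 × 0.5562 = 23.64 mg/L, and at the critical point k_2 D_c = k_1 L, so D_c = (0.359/0.949) × 23.64 = 8.942 mg/L.
x_c = v t_c = 0.717 m/s × 1.634 d × 86400 s/d = 101200 m ≈ 101 km.

t_c ≈ 1.63 d; D_c ≈ 8.94 mg/L; x_c ≈ 101 km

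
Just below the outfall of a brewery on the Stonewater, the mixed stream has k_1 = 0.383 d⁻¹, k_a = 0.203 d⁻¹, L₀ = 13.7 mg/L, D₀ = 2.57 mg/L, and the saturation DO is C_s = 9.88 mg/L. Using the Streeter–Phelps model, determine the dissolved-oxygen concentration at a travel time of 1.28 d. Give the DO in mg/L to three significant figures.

DO ≈ 3.27 mg/L

k_1 L₀/(k_a−k_1) = 0.383×13.7/(0.203−0.383) = 5.247/-0.1800 = -29.15 mg/L.
e^(−k_1 t) = e^(−0.383×1.280) = 0.6125; e^(−k_a t) = e^(−0.203×1.280) = 0.7712.
D = -29.15 × (0.6125 − 0.7712) + 2.57 × 0.7712 = 4.626 + 1.982 = 6.608 mg/L.
DO = C_s − D = 9.88 − 6.608 = 3.272 mg/L.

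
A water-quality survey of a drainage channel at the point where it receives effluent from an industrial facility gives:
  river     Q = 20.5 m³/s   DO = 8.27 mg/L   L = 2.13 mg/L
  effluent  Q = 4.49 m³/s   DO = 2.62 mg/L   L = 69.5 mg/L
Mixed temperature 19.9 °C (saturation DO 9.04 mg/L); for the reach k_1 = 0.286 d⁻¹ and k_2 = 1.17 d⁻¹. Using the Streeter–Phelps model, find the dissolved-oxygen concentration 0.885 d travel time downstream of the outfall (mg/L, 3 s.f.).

Mixed DO = (20.5×8.27 + 4.49×2.62)/(20.5+4.49) = 181.3/24.99 = 7.255 mg/L.
Mixed L₀ = (20.5×2.13 + 4.49×69.5)/(24.99) = 355.7/24.99 = 14.23 mg/L.
Initial deficit D₀ = C_s − DO₀ = 9.04 − 7.255 = 1.785 mg/L.
D(0.885) = [0.286×14.23/(1.17−0.286)](e^(−0.286×0.885) − e^(−1.17×0.885)) + 1.785 e^(−1.17×0.885)
= 4.605 × (0.7764 − 0.3551) + 1.785 × 0.3551 = 2.574 mg/L.
DO = 9.04 − 2.574 = 6.466 mg/L.

DO ≈ 6.47 mg/L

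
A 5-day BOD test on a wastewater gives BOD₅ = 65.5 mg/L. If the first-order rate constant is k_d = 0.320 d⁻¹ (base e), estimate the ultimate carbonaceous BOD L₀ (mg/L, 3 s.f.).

L₀ ≈ 82.1 mg/L

BOD₅ = L₀(1 − e^(−5k_d)) ⇒ L₀ = BOD₅ / (1 − e^(−5×0.320))
= 65.5 / (1 − 0.2019) = 65.5 / 0.7981 = 82.07 mg/L.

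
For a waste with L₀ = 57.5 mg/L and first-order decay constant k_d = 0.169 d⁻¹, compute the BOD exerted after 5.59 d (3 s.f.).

y ≈ 35.1 mg/L

y_t = L₀(1 − e^(−k_d t)) = 57.5 × (1 − e^(−0.169×5.59))
= 57.5 × (1 − 0.3888) = 57.5 × 0.6112 = 35.14 mg/L.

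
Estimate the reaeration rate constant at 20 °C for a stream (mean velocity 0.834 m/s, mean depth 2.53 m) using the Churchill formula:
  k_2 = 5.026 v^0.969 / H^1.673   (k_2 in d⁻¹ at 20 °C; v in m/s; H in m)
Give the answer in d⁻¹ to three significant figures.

k_2 = 5.026 × 0.834^0.969 / 2.53^1.673 = 5.026 × 0.8387 / 4.725 = 0.8921 d⁻¹.

k_2 ≈ 0.892 d⁻¹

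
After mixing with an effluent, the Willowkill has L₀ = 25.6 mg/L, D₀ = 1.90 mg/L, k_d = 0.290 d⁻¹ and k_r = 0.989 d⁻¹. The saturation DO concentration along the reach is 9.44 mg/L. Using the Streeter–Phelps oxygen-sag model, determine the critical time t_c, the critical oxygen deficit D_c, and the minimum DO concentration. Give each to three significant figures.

At the critical point dD/dt = 0, so k_d L₀ e^(−k_d t) = k_r D. Substituting D(t) from the Streeter–Phelps equation and solving for t gives
t_c = ln[(k_r/k_d)(1 − D₀(k_r−k_d)/(k_d L₀))] / (k_r−k_d).
Here k_r−k_d = 0.6990 d⁻¹ and 1 − D₀(k_r−k_d)/(k_d L₀) = 1 − 1.90×0.6990/(0.290×25.6) = 0.8211, so
t_c = ln(3.410 × 0.8211) / 0.6990 = 1.030 / 0.6990 = 1.473 d.
L(t_c) = L₀ e^(−k_d t_c) = 25.6 × 0.6523 = 16.70 mg/L, and at the critical point k_r D_c = k_d L, so D_c = (0.290/0.989) × 16.70 = 4.897 mg/L.
Minimum DO = C_s − D_c = 9.44 − 4.897 = 4.543 mg/L.

t_c ≈ 1.47 d; D_c ≈ 4.90 mg/L; min DO ≈ 4.54 mg/L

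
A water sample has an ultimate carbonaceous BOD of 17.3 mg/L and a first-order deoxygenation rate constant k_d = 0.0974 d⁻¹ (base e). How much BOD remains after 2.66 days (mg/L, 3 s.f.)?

L ≈ 13.4 mg/L

L_t = L₀ e^(−k_d t) = 17.3 × e^(−0.0974×2.66) = 17.3 × 0.7718 = 13.35 mg/L.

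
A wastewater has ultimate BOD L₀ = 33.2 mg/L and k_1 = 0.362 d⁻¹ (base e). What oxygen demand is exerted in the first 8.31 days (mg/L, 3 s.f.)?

y_t = L₀(1 − e^(−k_1 t)) = 33.2 × (1 − e^(−0.362×8.31))
= 33.2 × (1 − 0.04938) = 33.2 × 0.9506 = 31.56 mg/L.

y ≈ 31.6 mg/L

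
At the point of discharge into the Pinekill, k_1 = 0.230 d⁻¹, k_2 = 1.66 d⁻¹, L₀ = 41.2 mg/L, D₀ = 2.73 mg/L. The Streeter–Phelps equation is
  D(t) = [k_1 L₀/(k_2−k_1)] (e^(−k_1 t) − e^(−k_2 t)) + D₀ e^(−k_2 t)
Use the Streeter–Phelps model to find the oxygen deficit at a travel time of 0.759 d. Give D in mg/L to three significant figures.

D ≈ 4.46 mg/L

k_1 L₀/(k_2−k_1) = 0.230×41.2/(1.66−0.230) = 9.476/1.430 = 6.627 mg/L.
e^(−k_1 t) = e^(−0.230×0.7590) = 0.8398; e^(−k_2 t) = e^(−1.66×0.7590) = 0.2837.
D = 6.627 × (0.8398 − 0.2837) + 2.73 × 0.2837 = 3.685 + 0.7744 = 4.460 mg/L.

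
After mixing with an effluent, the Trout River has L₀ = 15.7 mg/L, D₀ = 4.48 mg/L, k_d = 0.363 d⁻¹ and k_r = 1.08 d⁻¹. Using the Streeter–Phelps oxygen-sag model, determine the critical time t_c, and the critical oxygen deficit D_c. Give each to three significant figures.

At the critical point dD/dt = 0, so k_d L₀ e^(−k_d t) = k_r D. Substituting D(t) from the Streeter–Phelps equation and solving for t gives
t_c = ln[(k_r/k_d)(1 − D₀(k_r−k_d)/(k_d L₀))] / (k_r−k_d).
Here k_r−k_d = 0.7170 d⁻¹ and 1 − D₀(k_r−k_d)/(k_d L₀) = 1 − 4.48×0.7170/(0.363×15.7) = 0.4364, so
t_c = ln(2.975 × 0.4364) / 0.7170 = 0.2611 / 0.7170 = 0.3641 d.
L(t_c) = L₀ e^(−k_d t_c) = 15.7 × 0.8762 = 13.76 mg/L, and at the critical point k_r D_c = k_d L, so D_c = (0.363/1.08) × 13.76 = 4.624 mg/L.

t_c ≈ 0.364 d; D_c ≈ 4.62 mg/L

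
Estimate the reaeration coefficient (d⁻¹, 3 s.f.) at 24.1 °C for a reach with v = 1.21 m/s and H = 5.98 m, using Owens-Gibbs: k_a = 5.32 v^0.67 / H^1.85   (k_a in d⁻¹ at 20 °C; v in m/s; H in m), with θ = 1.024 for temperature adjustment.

k_a(20) = 5.32 × 1.21^0.67 / 5.98^1.85 = 5.32 × 1.136 / 27.35 = 0.2210 d⁻¹.
k_a(24.1) = 0.2210 × 1.024^(24.1−20) = 0.2210 × 1.102 = 0.2436 d⁻¹.

k_a ≈ 0.244 d⁻¹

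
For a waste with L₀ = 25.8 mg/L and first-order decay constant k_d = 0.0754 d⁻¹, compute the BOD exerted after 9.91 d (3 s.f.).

y ≈ 13.6 mg/L

y_t = L₀(1 − e^(−k_d t)) = 25.8 × (1 − e^(−0.0754×9.91))
= 25.8 × (1 − 0.4737) = 25.8 × 0.5263 = 13.58 mg/L.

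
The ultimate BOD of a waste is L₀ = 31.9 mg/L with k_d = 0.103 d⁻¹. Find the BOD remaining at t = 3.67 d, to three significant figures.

L ≈ 21.9 mg/L

L_t = L₀ e^(−k_d t) = 31.9 × e^(−0.103×3.67) = 31.9 × 0.6852 = 21.86 mg/L.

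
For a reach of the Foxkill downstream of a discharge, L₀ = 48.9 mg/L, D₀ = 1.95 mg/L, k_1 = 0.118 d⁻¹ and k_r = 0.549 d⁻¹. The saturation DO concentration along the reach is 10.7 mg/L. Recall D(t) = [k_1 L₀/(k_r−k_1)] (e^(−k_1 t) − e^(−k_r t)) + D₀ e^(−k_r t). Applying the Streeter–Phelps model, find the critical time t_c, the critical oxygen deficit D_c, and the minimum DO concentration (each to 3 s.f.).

t_c = [1/(k_r−k_1)] ln[(k_r/k_1)(1 − D₀(k_r−k_1)/(k_1 L₀))]
= [1/(0.549−0.118)] ln[(0.549/0.118)(1 − 1.95×0.4310/(0.118×48.9))]
= (1/0.4310) ln[4.653 × 0.8543] = 2.320 × ln(3.975) = 2.320 × 1.380 = 3.202 d.
L(t_c) = L₀ e^(−k_1 t_c) = 48.9 × 0.6854 = 33.51 mg/L, and at the critical point k_r D_c = k_1 L, so D_c = (0.118/0.549) × 33.51 = 7.203 mg/L.
Minimum DO = C_s − D_c = 10.7 − 7.203 = 3.497 mg/L.

t_c ≈ 3.20 d; D_c ≈ 7.20 mg/L; min DO ≈ 3.50 mg/L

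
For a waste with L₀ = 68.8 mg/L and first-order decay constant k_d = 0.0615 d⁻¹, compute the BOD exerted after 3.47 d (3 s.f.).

y ≈ 13.2 mg/L

y_t = L₀(1 − e^(−k_d t)) = 68.8 × (1 − e^(−0.0615×3.47))
= 68.8 × (1 − 0.8078) = 68.8 × 0.1922 = 13.22 mg/L.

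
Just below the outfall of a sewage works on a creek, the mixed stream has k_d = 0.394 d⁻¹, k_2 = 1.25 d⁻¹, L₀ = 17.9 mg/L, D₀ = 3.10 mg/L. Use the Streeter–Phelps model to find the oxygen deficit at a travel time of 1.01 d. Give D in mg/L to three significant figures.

k_d L₀/(k_2−k_d) = 0.394×17.9/(1.25−0.394) = 7.053/0.8560 = 8.239 mg/L.
e^(−k_d t) = e^(−0.394×1.010) = 0.6717; e^(−k_2 t) = e^(−1.25×1.010) = 0.2829.
D = 8.239 × (0.6717 − 0.2829) + 3.10 × 0.2829 = 3.203 + 0.8771 = 4.080 mg/L.

D ≈ 4.08 mg/L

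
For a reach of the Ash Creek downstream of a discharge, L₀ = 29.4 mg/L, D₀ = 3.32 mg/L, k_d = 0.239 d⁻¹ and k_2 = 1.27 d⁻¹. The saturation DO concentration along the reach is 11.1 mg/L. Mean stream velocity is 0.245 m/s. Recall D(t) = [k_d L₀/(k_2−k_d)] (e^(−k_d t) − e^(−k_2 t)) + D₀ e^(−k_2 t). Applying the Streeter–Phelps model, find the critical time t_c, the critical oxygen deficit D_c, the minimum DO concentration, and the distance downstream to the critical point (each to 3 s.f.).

t_c = [1/(k_2−k_d)] ln[(k_2/k_d)(1 − D₀(k_2−k_d)/(k_d L₀))]
= [1/(1.27−0.239)] ln[(1.27/0.239)(1 − 3.32×1.031/(0.239×29.4))]
= (1/1.031) ln[5.314 × 0.5129] = 0.9699 × ln(2.725) = 0.9699 × 1.003 = 0.9724 d.
D_c = (k_d/k_2) L₀ e^(−k_d t_c) = (0.239/1.27) × 29.4 × e^(−0.239×0.9724) = 0.1882 × 29.4 × 0.7926 = 4.385 mg/L.
Minimum DO = C_s − D_c = 11.1 − 4.385 = 6.715 mg/L.
x_c = v t_c = 0.245 m/s × 0.9724 d × 86400 s/d = 20580 m ≈ 20.6 km.

t_c ≈ 0.972 d; D_c ≈ 4.39 mg/L; min DO ≈ 6.71 mg/L; x_c ≈ 20.6 km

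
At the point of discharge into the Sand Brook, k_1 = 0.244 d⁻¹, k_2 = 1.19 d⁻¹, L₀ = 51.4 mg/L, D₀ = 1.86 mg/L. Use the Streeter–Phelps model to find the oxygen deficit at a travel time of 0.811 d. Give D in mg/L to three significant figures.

k_1 L₀/(k_2−k_1) = 0.244×51.4/(1.19−0.244) = 12.54/0.9460 = 13.26 mg/L.
e^(−k_1 t) = e^(−0.244×0.8110) = 0.8205; e^(−k_2 t) = e^(−1.19×0.8110) = 0.3809.
D = 13.26 × (0.8205 − 0.3809) + 1.86 × 0.3809 = 5.827 + 0.7086 = 6.535 mg/L.

D ≈ 6.54 mg/L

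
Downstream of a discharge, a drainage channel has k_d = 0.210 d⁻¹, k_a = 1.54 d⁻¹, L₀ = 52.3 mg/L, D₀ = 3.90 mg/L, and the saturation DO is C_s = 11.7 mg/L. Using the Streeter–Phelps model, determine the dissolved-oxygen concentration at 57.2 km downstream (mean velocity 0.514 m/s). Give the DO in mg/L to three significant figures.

DO ≈ 6.00 mg/L

Travel time t = x/v = 57.2 km / (0.514 m/s) = 57200 m / 0.514 m/s = 111300 s = 1.288 d.
k_d L₀/(k_a−k_d) = 0.210×52.3/(1.54−0.210) = 10.98/1.330 = 8.258 mg/L.
e^(−k_d t) = e^(−0.210×1.288) = 0.7630; e^(−k_a t) = e^(−1.54×1.288) = 0.1376.
D = 8.258 × (0.7630 − 0.1376) + 3.90 × 0.1376 = 5.165 + 0.5366 = 5.701 mg/L.
DO = C_s − D = 11.7 − 5.701 = 5.999 mg/L.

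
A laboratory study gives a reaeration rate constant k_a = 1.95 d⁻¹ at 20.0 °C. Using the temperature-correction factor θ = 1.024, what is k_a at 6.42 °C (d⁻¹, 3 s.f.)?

k_a ≈ 1.41 d⁻¹

k_a(T₂) = k_a(T₁) · θ^(T₂−T₁) = 1.95 × 1.024^(6.42−20.0)
= 1.95 × 1.024^-13.6 = 1.95 × 0.7246 = 1.413 d⁻¹.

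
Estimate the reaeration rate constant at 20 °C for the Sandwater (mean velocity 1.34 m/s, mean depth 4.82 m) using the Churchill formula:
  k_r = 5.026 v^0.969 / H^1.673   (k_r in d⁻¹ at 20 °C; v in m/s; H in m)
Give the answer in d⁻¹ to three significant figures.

k_r ≈ 0.480 d⁻¹

k_r = 5.026 × 1.34^0.969 / 4.82^1.673 = 5.026 × 1.328 / 13.89 = 0.4805 d⁻¹.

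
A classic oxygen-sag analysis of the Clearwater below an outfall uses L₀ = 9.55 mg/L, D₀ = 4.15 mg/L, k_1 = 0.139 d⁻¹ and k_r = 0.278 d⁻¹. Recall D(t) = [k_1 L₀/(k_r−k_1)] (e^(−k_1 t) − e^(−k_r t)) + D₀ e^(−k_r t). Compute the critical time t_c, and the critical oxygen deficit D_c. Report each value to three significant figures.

At the critical point dD/dt = 0, so k_1 L₀ e^(−k_1 t) = k_r D. Substituting D(t) from the Streeter–Phelps equation and solving for t gives
t_c = ln[(k_r/k_1)(1 − D₀(k_r−k_1)/(k_1 L₀))] / (k_r−k_1).
Here k_r−k_1 = 0.1390 d⁻¹ and 1 − D₀(k_r−k_1)/(k_1 L₀) = 1 − 4.15×0.1390/(0.139×9.55) = 0.5654, so
t_c = ln(2.000 × 0.5654) / 0.1390 = 0.1230 / 0.1390 = 0.8849 d.
L(t_c) = L₀ e^(−k_1 t_c) = 9.55 × 0.8843 = 8.445 mg/L, and at the critical point k_r D_c = k_1 L, so D_c = (0.139/0.278) × 8.445 = 4.222 mg/L.

t_c ≈ 0.885 d; D_c ≈ 4.22 mg/L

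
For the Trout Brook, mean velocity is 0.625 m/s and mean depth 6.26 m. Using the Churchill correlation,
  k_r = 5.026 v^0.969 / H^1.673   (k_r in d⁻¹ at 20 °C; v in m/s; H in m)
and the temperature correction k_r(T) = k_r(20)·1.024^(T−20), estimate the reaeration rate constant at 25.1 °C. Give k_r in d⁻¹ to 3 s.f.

k_r(20) = 5.026 × 0.625^0.969 / 6.26^1.673 = 5.026 × 0.6342 / 21.51 = 0.1482 d⁻¹.
k_r(25.1) = 0.1482 × 1.024^(25.1−20) = 0.1482 × 1.129 = 0.1672 d⁻¹.

k_r ≈ 0.167 d⁻¹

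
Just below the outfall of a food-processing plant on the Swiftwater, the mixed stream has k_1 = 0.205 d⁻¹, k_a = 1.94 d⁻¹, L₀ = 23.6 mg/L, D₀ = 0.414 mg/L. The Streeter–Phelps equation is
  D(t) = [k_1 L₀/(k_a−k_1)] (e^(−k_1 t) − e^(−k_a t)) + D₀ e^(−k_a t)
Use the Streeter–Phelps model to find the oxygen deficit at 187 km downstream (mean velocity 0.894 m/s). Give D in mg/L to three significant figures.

D ≈ 1.68 mg/L

Travel time t = x/v = 187 km / (0.894 m/s) = 187000 m / 0.894 m/s = 209200 s = 2.421 d.
k_1 L₀/(k_a−k_1) = 0.205×23.6/(1.94−0.205) = 4.838/1.735 = 2.788 mg/L.
e^(−k_1 t) = e^(−0.205×2.421) = 0.6088; e^(−k_a t) = e^(−1.94×2.421) = 0.009125.
D = 2.788 × (0.6088 − 0.009125) + 0.414 × 0.009125 = 1.672 + 0.003778 = 1.676 mg/L.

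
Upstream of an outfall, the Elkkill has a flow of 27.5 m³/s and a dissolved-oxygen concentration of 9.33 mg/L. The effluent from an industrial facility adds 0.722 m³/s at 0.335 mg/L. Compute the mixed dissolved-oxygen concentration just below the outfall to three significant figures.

9.10 mg/L

Flow-weighted mixing: C = (Q_r C_r + Q_w C_w)/(Q_r + Q_w)
= (27.5×9.33 + 0.722×0.335)/(27.5 + 0.722) = 256.8/28.22 = 9.100 mg/L.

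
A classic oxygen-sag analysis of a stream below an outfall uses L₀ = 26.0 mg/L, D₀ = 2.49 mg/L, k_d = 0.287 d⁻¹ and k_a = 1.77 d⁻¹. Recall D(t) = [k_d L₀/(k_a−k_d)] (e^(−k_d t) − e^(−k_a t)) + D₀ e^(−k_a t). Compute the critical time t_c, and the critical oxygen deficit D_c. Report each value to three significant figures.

t_c ≈ 0.766 d; D_c ≈ 3.38 mg/L

t_c = [1/(k_a−k_d)] ln[(k_a/k_d)(1 − D₀(k_a−k_d)/(k_d L₀))]
= [1/(1.77−0.287)] ln[(1.77/0.287)(1 − 2.49×1.483/(0.287×26.0))]
= (1/1.483) ln[6.167 × 0.5051] = 0.6743 × ln(3.115) = 0.6743 × 1.136 = 0.7662 d.
L(t_c) = L₀ e^(−k_d t_c) = 26.0 × 0.8026 = 20.87 mg/L, and at the critical point k_a D_c = k_d L, so D_c = (0.287/1.77) × 20.87 = 3.384 mg/L.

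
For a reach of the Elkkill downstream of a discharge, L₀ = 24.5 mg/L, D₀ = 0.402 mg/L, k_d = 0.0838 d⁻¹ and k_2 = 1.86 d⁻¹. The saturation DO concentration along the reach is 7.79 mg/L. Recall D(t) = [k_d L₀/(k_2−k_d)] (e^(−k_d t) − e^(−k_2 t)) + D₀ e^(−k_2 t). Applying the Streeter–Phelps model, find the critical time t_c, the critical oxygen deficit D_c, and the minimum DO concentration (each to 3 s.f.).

t_c ≈ 1.50 d; D_c ≈ 0.973 mg/L; min DO ≈ 6.82 mg/L

At the critical point dD/dt = 0, so k_d L₀ e^(−k_d t) = k_2 D. Substituting D(t) from the Streeter–Phelps equation and solving for t gives
t_c = ln[(k_2/k_d)(1 − D₀(k_2−k_d)/(k_d L₀))] / (k_2−k_d).
Here k_2−k_d = 1.776 d⁻¹ and 1 − D₀(k_2−k_d)/(k_d L₀) = 1 − 0.402×1.776/(0.0838×24.5) = 0.6522, so
t_c = ln(22.20 × 0.6522) / 1.776 = 2.673 / 1.776 = 1.505 d.
D_c = (k_d/k_2) L₀ e^(−k_d t_c) = (0.0838/1.86) × 24.5 × e^(−0.0838×1.505) = 0.04505 × 24.5 × 0.8815 = 0.9731 mg/L.
Minimum DO = C_s − D_c = 7.79 − 0.9731 = 6.817 mg/L.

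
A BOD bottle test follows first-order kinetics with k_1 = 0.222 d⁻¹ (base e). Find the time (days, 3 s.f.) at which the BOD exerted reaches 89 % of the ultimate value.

t ≈ 9.94 d

y/L₀ = 1 − e^(−k_1 t) = 0.89 ⇒ e^(−k_1 t) = 0.110
t = −ln(0.110) / 0.222 = 2.207 / 0.222 = 9.943 d.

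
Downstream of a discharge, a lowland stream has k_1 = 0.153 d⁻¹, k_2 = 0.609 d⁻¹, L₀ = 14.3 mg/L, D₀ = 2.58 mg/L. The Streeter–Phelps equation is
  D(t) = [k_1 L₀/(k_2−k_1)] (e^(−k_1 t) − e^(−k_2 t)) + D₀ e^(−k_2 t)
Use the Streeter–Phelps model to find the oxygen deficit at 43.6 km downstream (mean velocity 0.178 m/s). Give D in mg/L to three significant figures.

Travel time t = x/v = 43.6 km / (0.178 m/s) = 43600 m / 0.178 m/s = 244900 s = 2.835 d.
k_1 L₀/(k_2−k_1) = 0.153×14.3/(0.609−0.153) = 2.188/0.4560 = 4.798 mg/L.
e^(−k_1 t) = e^(−0.153×2.835) = 0.6481; e^(−k_2 t) = e^(−0.609×2.835) = 0.1779.
D = 4.798 × (0.6481 − 0.1779) + 2.58 × 0.1779 = 2.256 + 0.4590 = 2.715 mg/L.

D ≈ 2.71 mg/L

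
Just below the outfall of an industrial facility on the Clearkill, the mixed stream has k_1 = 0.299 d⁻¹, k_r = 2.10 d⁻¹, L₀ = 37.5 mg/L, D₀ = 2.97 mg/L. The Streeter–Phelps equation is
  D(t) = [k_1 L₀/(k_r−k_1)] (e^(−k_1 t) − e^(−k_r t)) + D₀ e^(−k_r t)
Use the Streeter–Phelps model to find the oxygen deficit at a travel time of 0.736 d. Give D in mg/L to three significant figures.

k_1 L₀/(k_r−k_1) = 0.299×37.5/(2.10−0.299) = 11.21/1.801 = 6.226 mg/L.
e^(−k_1 t) = e^(−0.299×0.7360) = 0.8025; e^(−k_r t) = e^(−2.10×0.7360) = 0.2132.
D = 6.226 × (0.8025 − 0.2132) + 2.97 × 0.2132 = 3.669 + 0.6332 = 4.302 mg/L.

D ≈ 4.30 mg/L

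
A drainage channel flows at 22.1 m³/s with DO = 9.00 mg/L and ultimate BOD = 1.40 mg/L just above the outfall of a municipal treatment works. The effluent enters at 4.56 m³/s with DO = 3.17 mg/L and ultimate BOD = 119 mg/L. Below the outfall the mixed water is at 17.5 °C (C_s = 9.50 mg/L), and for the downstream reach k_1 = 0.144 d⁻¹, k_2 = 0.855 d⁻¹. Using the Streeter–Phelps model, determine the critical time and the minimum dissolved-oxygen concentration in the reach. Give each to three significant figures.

Mixed DO = (22.1×9.00 + 4.56×3.17)/(22.1+4.56) = 213.4/26.66 = 8.003 mg/L.
Mixed L₀ = (22.1×1.40 + 4.56×119)/(26.66) = 573.6/26.66 = 21.51 mg/L.
Initial deficit D₀ = C_s − DO₀ = 9.50 − 8.003 = 1.497 mg/L.
t_c = (1/0.7110) ln[(0.855/0.144)(1 − 1.497×0.7110/(0.144×21.51))] = 1.406 × ln(3.897) = 1.913 d.
D_c = (0.144/0.855) × 21.51 × e^(−0.144×1.913) = 0.1684 × 21.51 × 0.7592 = 2.751 mg/L.
Minimum DO = 9.50 − 2.751 = 6.749 mg/L.

t_c ≈ 1.91 d; minimum DO ≈ 6.75 mg/L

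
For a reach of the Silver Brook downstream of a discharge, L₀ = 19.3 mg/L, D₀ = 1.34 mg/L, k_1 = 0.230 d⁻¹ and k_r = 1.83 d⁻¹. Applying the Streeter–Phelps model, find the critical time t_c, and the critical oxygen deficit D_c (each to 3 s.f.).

With k_r/k_1 = 7.957 and 1 − D₀(k_r−k_1)/(k_1 L₀) = 0.5170,
t_c = ln(7.957 × 0.5170) / (1.83 − 0.230) = ln(4.114) / 1.600 = 1.414/1.600 = 0.8839 d.
L(t_c) = L₀ e^(−k_1 t_c) = 19.3 × 0.8160 = 15.75 mg/L, and at the critical point k_r D_c = k_1 L, so D_c = (0.230/1.83) × 15.75 = 1.979 mg/L.

t_c ≈ 0.884 d; D_c ≈ 1.98 mg/L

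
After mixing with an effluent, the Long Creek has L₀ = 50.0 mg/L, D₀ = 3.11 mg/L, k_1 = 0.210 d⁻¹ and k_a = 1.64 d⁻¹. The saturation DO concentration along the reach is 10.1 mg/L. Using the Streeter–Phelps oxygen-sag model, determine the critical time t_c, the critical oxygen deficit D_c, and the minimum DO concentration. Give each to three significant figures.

At the critical point dD/dt = 0, so k_1 L₀ e^(−k_1 t) = k_a D. Substituting D(t) from the Streeter–Phelps equation and solving for t gives
t_c = ln[(k_a/k_1)(1 − D₀(k_a−k_1)/(k_1 L₀))] / (k_a−k_1).
Here k_a−k_1 = 1.430 d⁻¹ and 1 − D₀(k_a−k_1)/(k_1 L₀) = 1 − 3.11×1.430/(0.210×50.0) = 0.5764, so
t_c = ln(7.810 × 0.5764) / 1.430 = 1.504 / 1.430 = 1.052 d.
D_c = (k_1/k_a) L₀ e^(−k_1 t_c) = (0.210/1.64) × 50.0 × e^(−0.210×1.052) = 0.1280 × 50.0 × 0.8018 = 5.133 mg/L.
Minimum DO = C_s − D_c = 10.1 − 5.133 = 4.967 mg/L.

t_c ≈ 1.05 d; D_c ≈ 5.13 mg/L; min DO ≈ 4.97 mg/L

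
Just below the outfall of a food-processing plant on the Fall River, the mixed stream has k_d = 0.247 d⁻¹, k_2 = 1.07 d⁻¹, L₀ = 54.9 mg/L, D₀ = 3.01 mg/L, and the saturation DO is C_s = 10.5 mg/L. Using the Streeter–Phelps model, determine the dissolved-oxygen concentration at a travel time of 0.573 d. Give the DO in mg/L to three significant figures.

DO ≈ 3.49 mg/L

k_d L₀/(k_2−k_d) = 0.247×54.9/(1.07−0.247) = 13.56/0.8230 = 16.48 mg/L.
e^(−k_d t) = e^(−0.247×0.5730) = 0.8680; e^(−k_2 t) = e^(−1.07×0.5730) = 0.5417.
D = 16.48 × (0.8680 − 0.5417) + 3.01 × 0.5417 = 5.377 + 1.630 = 7.008 mg/L.
DO = C_s − D = 10.5 − 7.008 = 3.492 mg/L.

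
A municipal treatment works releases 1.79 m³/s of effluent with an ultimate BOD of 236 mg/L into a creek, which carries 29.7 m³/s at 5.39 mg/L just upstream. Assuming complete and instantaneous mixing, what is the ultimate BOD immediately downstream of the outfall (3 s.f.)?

18.5 mg/L

Flow-weighted mixing: C = (Q_r C_r + Q_w C_w)/(Q_r + Q_w)
= (29.7×5.39 + 1.79×236)/(29.7 + 1.79) = 582.5/31.49 = 18.50 mg/L.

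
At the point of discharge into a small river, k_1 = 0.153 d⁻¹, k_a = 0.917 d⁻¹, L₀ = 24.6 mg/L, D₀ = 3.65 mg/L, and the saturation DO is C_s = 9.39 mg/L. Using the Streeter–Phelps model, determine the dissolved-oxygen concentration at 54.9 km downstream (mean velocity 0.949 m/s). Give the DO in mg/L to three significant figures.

DO ≈ 5.63 mg/L

Travel time t = x/v = 54.9 km / (0.949 m/s) = 54900 m / 0.949 m/s = 57850 s = 0.6696 d.
k_1 L₀/(k_a−k_1) = 0.153×24.6/(0.917−0.153) = 3.764/0.7640 = 4.926 mg/L.
e^(−k_1 t) = e^(−0.153×0.6696) = 0.9026; e^(−k_a t) = e^(−0.917×0.6696) = 0.5412.
D = 4.926 × (0.9026 − 0.5412) + 3.65 × 0.5412 = 1.781 + 1.975 = 3.756 mg/L.
DO = C_s − D = 9.39 − 3.756 = 5.634 mg/L.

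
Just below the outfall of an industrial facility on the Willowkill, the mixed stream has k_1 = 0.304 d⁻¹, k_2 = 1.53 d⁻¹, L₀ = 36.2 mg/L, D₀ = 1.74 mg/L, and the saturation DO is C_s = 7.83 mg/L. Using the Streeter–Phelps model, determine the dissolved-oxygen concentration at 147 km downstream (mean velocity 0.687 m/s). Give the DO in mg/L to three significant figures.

DO ≈ 3.77 mg/L

Travel time t = x/v = 147 km / (0.687 m/s) = 147000 m / 0.687 m/s = 214000 s = 2.477 d.
k_1 L₀/(k_2−k_1) = 0.304×36.2/(1.53−0.304) = 11.00/1.226 = 8.976 mg/L.
e^(−k_1 t) = e^(−0.304×2.477) = 0.4710; e^(−k_2 t) = e^(−1.53×2.477) = 0.02262.
D = 8.976 × (0.4710 − 0.02262) + 1.74 × 0.02262 = 4.025 + 0.03935 = 4.064 mg/L.
DO = C_s − D = 7.83 − 4.064 = 3.766 mg/L.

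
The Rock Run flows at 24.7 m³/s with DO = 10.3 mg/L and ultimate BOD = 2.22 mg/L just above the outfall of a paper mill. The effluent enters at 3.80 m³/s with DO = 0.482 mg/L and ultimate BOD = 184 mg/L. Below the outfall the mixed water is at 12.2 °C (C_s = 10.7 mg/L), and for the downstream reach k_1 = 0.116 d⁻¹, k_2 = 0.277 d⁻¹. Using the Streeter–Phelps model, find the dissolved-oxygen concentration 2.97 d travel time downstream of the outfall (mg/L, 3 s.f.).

Mixed DO = (24.7×10.3 + 3.80×0.482)/(24.7+3.80) = 256.2/28.50 = 8.991 mg/L.
Mixed L₀ = (24.7×2.22 + 3.80×184)/(28.50) = 754.0/28.50 = 26.46 mg/L.
Initial deficit D₀ = C_s − DO₀ = 10.7 − 8.991 = 1.709 mg/L.
D(2.97) = [0.116×26.46/(0.277−0.116)](e^(−0.116×2.97) − e^(−0.277×2.97)) + 1.709 e^(−0.277×2.97)
= 19.06 × (0.7086 − 0.4392) + 1.709 × 0.4392 = 5.884 mg/L.
DO = 10.7 − 5.884 = 4.816 mg/L.

DO ≈ 4.82 mg/L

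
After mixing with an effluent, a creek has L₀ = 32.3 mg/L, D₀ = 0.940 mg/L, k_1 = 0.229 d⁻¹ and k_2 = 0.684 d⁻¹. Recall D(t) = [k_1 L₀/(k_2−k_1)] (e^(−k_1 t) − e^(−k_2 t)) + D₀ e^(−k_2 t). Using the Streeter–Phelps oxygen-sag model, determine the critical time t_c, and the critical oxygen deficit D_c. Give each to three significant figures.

t_c = [1/(k_2−k_1)] ln[(k_2/k_1)(1 − D₀(k_2−k_1)/(k_1 L₀))]
= [1/(0.684−0.229)] ln[(0.684/0.229)(1 − 0.940×0.4550/(0.229×32.3))]
= (1/0.4550) ln[2.987 × 0.9422] = 2.198 × ln(2.814) = 2.198 × 1.035 = 2.274 d.
D_c = (k_1/k_2) L₀ e^(−k_1 t_c) = (0.229/0.684) × 32.3 × e^(−0.229×2.274) = 0.3348 × 32.3 × 0.5941 = 6.424 mg/L.

t_c ≈ 2.27 d; D_c ≈ 6.42 mg/L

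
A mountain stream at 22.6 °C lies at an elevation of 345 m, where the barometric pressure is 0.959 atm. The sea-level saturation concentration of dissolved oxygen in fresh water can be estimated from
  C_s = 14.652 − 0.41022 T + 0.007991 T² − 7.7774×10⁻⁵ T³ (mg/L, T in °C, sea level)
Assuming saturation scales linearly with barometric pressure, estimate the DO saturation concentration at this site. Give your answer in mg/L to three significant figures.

At sea level: C_s = 14.652 − 0.41022×22.6 + 0.007991×22.6² − 7.7774×10⁻⁵×22.6³ = 8.565 mg/L.
Pressure correction: C_s' = 8.565 × 0.959 = 8.214 mg/L.

C_s ≈ 8.21 mg/L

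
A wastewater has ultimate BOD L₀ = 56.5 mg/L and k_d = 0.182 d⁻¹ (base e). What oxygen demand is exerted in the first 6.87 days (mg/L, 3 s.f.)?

y ≈ 40.3 mg/L

y_t = L₀(1 − e^(−k_d t)) = 56.5 × (1 − e^(−0.182×6.87))
= 56.5 × (1 − 0.2864) = 56.5 × 0.7136 = 40.32 mg/L.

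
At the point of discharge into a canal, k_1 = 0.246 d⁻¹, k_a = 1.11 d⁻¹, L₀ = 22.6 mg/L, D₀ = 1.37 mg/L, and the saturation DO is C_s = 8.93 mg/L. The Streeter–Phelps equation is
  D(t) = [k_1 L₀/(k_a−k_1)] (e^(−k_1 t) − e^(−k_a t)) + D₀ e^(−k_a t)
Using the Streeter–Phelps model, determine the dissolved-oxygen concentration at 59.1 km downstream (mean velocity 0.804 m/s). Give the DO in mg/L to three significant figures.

Travel time t = x/v = 59.1 km / (0.804 m/s) = 59100 m / 0.804 m/s = 73510 s = 0.8508 d.
k_1 L₀/(k_a−k_1) = 0.246×22.6/(1.11−0.246) = 5.560/0.8640 = 6.435 mg/L.
e^(−k_1 t) = e^(−0.246×0.8508) = 0.8112; e^(−k_a t) = e^(−1.11×0.8508) = 0.3889.
D = 6.435 × (0.8112 − 0.3889) + 1.37 × 0.3889 = 2.717 + 0.5328 = 3.250 mg/L.
DO = C_s − D = 8.93 − 3.250 = 5.680 mg/L.

DO ≈ 5.68 mg/L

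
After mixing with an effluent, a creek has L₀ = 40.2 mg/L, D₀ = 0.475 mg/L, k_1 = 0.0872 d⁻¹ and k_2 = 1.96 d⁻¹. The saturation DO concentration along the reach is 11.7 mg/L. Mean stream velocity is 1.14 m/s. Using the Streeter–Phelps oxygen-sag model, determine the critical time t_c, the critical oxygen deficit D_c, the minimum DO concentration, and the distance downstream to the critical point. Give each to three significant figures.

t_c ≈ 1.51 d; D_c ≈ 1.57 mg/L; min DO ≈ 10.1 mg/L; x_c ≈ 148 km

At the critical point dD/dt = 0, so k_1 L₀ e^(−k_1 t) = k_2 D. Substituting D(t) from the Streeter–Phelps equation and solving for t gives
t_c = ln[(k_2/k_1)(1 − D₀(k_2−k_1)/(k_1 L₀))] / (k_2−k_1).
Here k_2−k_1 = 1.873 d⁻¹ and 1 − D₀(k_2−k_1)/(k_1 L₀) = 1 − 0.475×1.873/(0.0872×40.2) = 0.7462, so
t_c = ln(22.48 × 0.7462) / 1.873 = 2.820 / 1.873 = 1.506 d.
L(t_c) = L₀ e^(−k_1 t_c) = 40.2 × 0.8770 = 35.25 mg/L, and at the critical point k_2 D_c = k_1 L, so D_c = (0.0872/1.96) × 35.25 = 1.568 mg/L.
Minimum DO = C_s − D_c = 11.7 − 1.568 = 10.13 mg/L.
x_c = v t_c = 1.14 m/s × 1.506 d × 86400 s/d = 148300 m ≈ 148 km.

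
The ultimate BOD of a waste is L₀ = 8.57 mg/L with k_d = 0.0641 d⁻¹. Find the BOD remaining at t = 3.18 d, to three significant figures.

L_t = L₀ e^(−k_d t) = 8.57 × e^(−0.0641×3.18) = 8.57 × 0.8156 = 6.990 mg/L.

L ≈ 6.99 mg/L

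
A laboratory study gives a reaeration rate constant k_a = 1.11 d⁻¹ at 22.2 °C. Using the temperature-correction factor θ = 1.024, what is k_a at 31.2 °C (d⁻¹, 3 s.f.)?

k_a ≈ 1.37 d⁻¹

k_a(T₂) = k_a(T₁) · θ^(T₂−T₁) = 1.11 × 1.024^(31.2−22.2)
= 1.11 × 1.024^9.00 = 1.11 × 1.238 = 1.374 d⁻¹.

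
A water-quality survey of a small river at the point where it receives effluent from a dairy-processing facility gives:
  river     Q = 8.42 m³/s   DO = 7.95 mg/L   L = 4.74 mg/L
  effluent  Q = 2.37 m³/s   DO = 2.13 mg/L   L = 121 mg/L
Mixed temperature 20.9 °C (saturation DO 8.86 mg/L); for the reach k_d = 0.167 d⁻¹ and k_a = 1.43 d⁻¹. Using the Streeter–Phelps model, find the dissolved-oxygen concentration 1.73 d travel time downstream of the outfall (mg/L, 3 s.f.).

Mixed DO = (8.42×7.95 + 2.37×2.13)/(8.42+2.37) = 71.99/10.79 = 6.672 mg/L.
Mixed L₀ = (8.42×4.74 + 2.37×121)/(10.79) = 326.7/10.79 = 30.28 mg/L.
Initial deficit D₀ = C_s − DO₀ = 8.86 − 6.672 = 2.188 mg/L.
D(1.73) = [0.167×30.28/(1.43−0.167)](e^(−0.167×1.73) − e^(−1.43×1.73)) + 2.188 e^(−1.43×1.73)
= 4.003 × (0.7491 − 0.08426) + 2.188 × 0.08426 = 2.846 mg/L.
DO = 8.86 − 2.846 = 6.014 mg/L.

DO ≈ 6.01 mg/L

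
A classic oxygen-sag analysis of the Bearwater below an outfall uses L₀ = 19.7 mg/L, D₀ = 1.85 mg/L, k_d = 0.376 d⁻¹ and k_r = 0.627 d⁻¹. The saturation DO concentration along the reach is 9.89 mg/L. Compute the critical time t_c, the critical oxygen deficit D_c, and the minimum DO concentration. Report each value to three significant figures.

t_c ≈ 1.78 d; D_c ≈ 6.05 mg/L; min DO ≈ 3.84 mg/L

With k_r/k_d = 1.668 and 1 − D₀(k_r−k_d)/(k_d L₀) = 0.9373,
t_c = ln(1.668 × 0.9373) / (0.627 − 0.376) = ln(1.563) / 0.2510 = 0.4466/0.2510 = 1.779 d.
D_c = (k_d/k_r) L₀ e^(−k_d t_c) = (0.376/0.627) × 19.7 × e^(−0.376×1.779) = 0.5997 × 19.7 × 0.5122 = 6.051 mg/L.
Minimum DO = C_s − D_c = 9.89 − 6.051 = 3.839 mg/L.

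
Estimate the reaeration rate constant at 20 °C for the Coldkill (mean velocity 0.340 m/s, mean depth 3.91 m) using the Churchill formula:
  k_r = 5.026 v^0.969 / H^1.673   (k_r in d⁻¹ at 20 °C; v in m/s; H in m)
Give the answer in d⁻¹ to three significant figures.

k_r ≈ 0.181 d⁻¹

k_r = 5.026 × 0.340^0.969 / 3.91^1.673 = 5.026 × 0.3516 / 9.788 = 0.1805 d⁻¹.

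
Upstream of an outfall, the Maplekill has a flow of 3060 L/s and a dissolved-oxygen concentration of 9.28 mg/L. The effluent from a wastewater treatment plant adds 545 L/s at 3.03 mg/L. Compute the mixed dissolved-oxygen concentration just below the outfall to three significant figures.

8.34 mg/L

Flow-weighted mixing: C = (Q_r C_r + Q_w C_w)/(Q_r + Q_w)
= (3060×9.28 + 545×3.03)/(3060 + 545) = 30050/3605 = 8.335 mg/L.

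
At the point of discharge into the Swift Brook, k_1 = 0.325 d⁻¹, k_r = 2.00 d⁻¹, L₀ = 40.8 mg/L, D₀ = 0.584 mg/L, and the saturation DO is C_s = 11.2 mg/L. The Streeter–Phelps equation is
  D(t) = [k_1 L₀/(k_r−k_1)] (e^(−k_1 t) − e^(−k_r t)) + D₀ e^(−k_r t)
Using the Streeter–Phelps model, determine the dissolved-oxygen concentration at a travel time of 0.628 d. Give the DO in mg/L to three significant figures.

k_1 L₀/(k_r−k_1) = 0.325×40.8/(2.00−0.325) = 13.26/1.675 = 7.916 mg/L.
e^(−k_1 t) = e^(−0.325×0.6280) = 0.8154; e^(−k_r t) = e^(−2.00×0.6280) = 0.2848.
D = 7.916 × (0.8154 − 0.2848) + 0.584 × 0.2848 = 4.200 + 0.1663 = 4.367 mg/L.
DO = C_s − D = 11.2 − 4.367 = 6.833 mg/L.

DO ≈ 6.83 mg/L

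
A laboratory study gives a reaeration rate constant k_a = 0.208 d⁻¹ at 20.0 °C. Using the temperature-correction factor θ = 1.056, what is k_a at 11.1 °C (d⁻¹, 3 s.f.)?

k_a ≈ 0.128 d⁻¹

k_a(T₂) = k_a(T₁) · θ^(T₂−T₁) = 0.208 × 1.056^(11.1−20.0)
= 0.208 × 1.056^-8.90 = 0.208 × 0.6157 = 0.1281 d⁻¹.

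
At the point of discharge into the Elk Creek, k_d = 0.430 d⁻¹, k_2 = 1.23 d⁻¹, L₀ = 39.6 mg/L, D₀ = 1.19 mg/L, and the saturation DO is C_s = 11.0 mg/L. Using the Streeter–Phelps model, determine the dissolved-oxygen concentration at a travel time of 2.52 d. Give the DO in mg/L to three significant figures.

DO ≈ 4.70 mg/L

k_d L₀/(k_2−k_d) = 0.430×39.6/(1.23−0.430) = 17.03/0.8000 = 21.28 mg/L.
e^(−k_d t) = e^(−0.430×2.520) = 0.3384; e^(−k_2 t) = e^(−1.23×2.520) = 0.04507.
D = 21.28 × (0.3384 − 0.04507) + 1.19 × 0.04507 = 6.243 + 0.05363 = 6.297 mg/L.
DO = C_s − D = 11.0 − 6.297 = 4.703 mg/L.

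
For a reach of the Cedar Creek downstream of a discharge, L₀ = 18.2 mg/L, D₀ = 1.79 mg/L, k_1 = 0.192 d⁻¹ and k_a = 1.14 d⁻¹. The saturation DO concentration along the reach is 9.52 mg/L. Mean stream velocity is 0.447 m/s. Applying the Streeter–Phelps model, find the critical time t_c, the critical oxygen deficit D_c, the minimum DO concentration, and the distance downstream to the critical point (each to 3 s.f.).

With k_a/k_1 = 5.937 and 1 − D₀(k_a−k_1)/(k_1 L₀) = 0.5144,
t_c = ln(5.937 × 0.5144) / (1.14 − 0.192) = ln(3.054) / 0.9480 = 1.117/0.9480 = 1.178 d.
D_c = (k_1/k_a) L₀ e^(−k_1 t_c) = (0.192/1.14) × 18.2 × e^(−0.192×1.178) = 0.1684 × 18.2 × 0.7976 = 2.445 mg/L.
Minimum DO = C_s − D_c = 9.52 − 2.445 = 7.075 mg/L.
x_c = v t_c = 0.447 m/s × 1.178 d × 86400 s/d = 45490 m ≈ 45.5 km.

t_c ≈ 1.18 d; D_c ≈ 2.44 mg/L; min DO ≈ 7.08 mg/L; x_c ≈ 45.5 km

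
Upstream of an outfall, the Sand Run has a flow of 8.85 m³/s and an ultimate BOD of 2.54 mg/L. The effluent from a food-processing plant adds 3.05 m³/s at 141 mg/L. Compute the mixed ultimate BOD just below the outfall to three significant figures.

Flow-weighted mixing: C = (Q_r C_r + Q_w C_w)/(Q_r + Q_w)
= (8.85×2.54 + 3.05×141)/(8.85 + 3.05) = 452.5/11.90 = 38.03 mg/L.

38.0 mg/L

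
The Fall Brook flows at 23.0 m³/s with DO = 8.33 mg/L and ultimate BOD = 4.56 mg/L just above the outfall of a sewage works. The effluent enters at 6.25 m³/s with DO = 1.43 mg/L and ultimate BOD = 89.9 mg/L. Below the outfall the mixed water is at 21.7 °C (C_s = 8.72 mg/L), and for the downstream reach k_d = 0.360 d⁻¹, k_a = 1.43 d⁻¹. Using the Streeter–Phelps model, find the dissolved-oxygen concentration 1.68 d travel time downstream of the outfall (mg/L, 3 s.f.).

DO ≈ 5.06 mg/L

Mixed DO = (23.0×8.33 + 6.25×1.43)/(23.0+6.25) = 200.5/29.25 = 6.856 mg/L.
Mixed L₀ = (23.0×4.56 + 6.25×89.9)/(29.25) = 666.8/29.25 = 22.80 mg/L.
Initial deficit D₀ = C_s − DO₀ = 8.72 − 6.856 = 1.864 mg/L.
D(1.68) = [0.360×22.80/(1.43−0.360)](e^(−0.360×1.68) − e^(−1.43×1.68)) + 1.864 e^(−1.43×1.68)
= 7.669 × (0.5462 − 0.09050) + 1.864 × 0.09050 = 3.664 mg/L.
DO = 8.72 − 3.664 = 5.056 mg/L.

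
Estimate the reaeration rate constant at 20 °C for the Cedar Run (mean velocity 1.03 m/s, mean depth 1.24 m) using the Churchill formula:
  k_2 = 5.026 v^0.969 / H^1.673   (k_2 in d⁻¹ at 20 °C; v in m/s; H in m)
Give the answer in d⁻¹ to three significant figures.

k_2 = 5.026 × 1.03^0.969 / 1.24^1.673 = 5.026 × 1.029 / 1.433 = 3.609 d⁻¹.

k_2 ≈ 3.61 d⁻¹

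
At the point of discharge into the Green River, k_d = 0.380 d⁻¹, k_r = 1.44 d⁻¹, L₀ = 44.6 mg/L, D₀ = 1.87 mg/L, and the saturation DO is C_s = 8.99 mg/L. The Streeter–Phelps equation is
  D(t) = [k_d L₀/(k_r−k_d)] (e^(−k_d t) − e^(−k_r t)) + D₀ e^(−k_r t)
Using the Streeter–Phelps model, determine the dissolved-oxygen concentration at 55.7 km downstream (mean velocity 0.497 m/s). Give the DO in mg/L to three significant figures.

Travel time t = x/v = 55.7 km / (0.497 m/s) = 55700 m / 0.497 m/s = 112100 s = 1.297 d.
k_d L₀/(k_r−k_d) = 0.380×44.6/(1.44−0.380) = 16.95/1.060 = 15.99 mg/L.
e^(−k_d t) = e^(−0.380×1.297) = 0.6108; e^(−k_r t) = e^(−1.44×1.297) = 0.1545.
D = 15.99 × (0.6108 − 0.1545) + 1.87 × 0.1545 = 7.297 + 0.2888 = 7.586 mg/L.
DO = C_s − D = 8.99 − 7.586 = 1.404 mg/L.

DO ≈ 1.40 mg/L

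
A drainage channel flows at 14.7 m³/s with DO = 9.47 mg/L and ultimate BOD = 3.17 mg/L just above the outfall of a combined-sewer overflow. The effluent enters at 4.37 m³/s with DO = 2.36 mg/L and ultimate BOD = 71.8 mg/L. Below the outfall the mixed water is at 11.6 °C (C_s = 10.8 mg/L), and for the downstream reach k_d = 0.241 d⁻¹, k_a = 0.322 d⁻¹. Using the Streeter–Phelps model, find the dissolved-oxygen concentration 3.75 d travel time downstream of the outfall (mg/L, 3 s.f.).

DO ≈ 3.95 mg/L

Mixed DO = (14.7×9.47 + 4.37×2.36)/(14.7+4.37) = 149.5/19.07 = 7.841 mg/L.
Mixed L₀ = (14.7×3.17 + 4.37×71.8)/(19.07) = 360.4/19.07 = 18.90 mg/L.
Initial deficit D₀ = C_s − DO₀ = 10.8 − 7.841 = 2.959 mg/L.
D(3.75) = [0.241×18.90/(0.322−0.241)](e^(−0.241×3.75) − e^(−0.322×3.75)) + 2.959 e^(−0.322×3.75)
= 56.22 × (0.4050 − 0.2989) + 2.959 × 0.2989 = 6.850 mg/L.
DO = 10.8 − 6.850 = 3.950 mg/L.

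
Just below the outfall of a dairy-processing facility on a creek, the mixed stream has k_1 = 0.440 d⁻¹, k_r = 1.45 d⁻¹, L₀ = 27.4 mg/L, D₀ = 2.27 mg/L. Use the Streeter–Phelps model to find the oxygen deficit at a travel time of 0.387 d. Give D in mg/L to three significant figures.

D ≈ 4.55 mg/L

k_1 L₀/(k_r−k_1) = 0.440×27.4/(1.45−0.440) = 12.06/1.010 = 11.94 mg/L.
e^(−k_1 t) = e^(−0.440×0.3870) = 0.8434; e^(−k_r t) = e^(−1.45×0.3870) = 0.5706.
D = 11.94 × (0.8434 − 0.5706) + 2.27 × 0.5706 = 3.257 + 1.295 = 4.552 mg/L.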